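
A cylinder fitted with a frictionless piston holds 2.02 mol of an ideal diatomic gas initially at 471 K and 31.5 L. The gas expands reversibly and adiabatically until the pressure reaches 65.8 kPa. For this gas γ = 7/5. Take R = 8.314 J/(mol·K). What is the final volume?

82.0 L

P₁ = nRT₁/V₁ = 2.02×8.314×471/31.5 = 251 kPa.
Adiabatic: T₂/T₁ = (P₂/P₁)^((γ−1)/γ) ⇒ T₂ = 471×(0.262)^0.286 = 321 K; V₂ = 82.0 L.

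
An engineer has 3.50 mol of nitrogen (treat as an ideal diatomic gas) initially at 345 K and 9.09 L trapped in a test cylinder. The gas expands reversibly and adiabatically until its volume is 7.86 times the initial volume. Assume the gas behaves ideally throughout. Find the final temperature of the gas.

151 K

P₁ = nRT₁/V₁ = 3.50×8.314×345/9.09 = 1100 kPa.
Adiabatic: TV^(γ−1) = const ⇒ T₂ = 345×(0.127)^0.400 = 151 K; PV^γ = const ⇒ P₂ = 61.6 kPa.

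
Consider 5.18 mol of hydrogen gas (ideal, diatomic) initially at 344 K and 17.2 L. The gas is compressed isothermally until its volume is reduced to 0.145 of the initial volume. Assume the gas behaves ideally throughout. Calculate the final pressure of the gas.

P₁ = nRT₁/V₁ = 5.18×8.314×344/17.2 = 861 kPa.
Isothermal: T stays 344 K; PV = const ⇒ V₂ = 2.49 L, P₂ = 5940 kPa.

5940 kPa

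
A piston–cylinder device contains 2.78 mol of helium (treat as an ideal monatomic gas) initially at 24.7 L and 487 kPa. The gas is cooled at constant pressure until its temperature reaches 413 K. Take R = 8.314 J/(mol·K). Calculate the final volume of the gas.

T₁ = P₁V₁/(nR) = 487×24.7/(2.78×8.314) = 520 K.
Isobaric: P stays 487 kPa; V/T = const ⇒ T₂ = 413 K, V₂ = 19.6 L.

19.6 L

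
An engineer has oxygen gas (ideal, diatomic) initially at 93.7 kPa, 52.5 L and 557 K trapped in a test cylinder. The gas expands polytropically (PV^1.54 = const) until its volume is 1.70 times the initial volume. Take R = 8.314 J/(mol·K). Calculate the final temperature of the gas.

418 K

Polytropic n=1.54: T₂ = T₁(V₁/V₂)^(n−1) = 557×(0.588)^0.54 = 418 K; P₂ = P₁(V₁/V₂)^n = 41.4 kPa.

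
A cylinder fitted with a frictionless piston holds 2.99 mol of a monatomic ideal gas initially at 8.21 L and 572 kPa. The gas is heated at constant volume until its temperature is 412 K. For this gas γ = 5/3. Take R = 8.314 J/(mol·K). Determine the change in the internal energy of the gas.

T₁ = P₁V₁/(nR) = 572×8.21/(2.99×8.314) = 189 K.
Isochoric: V stays 8.21 L; P/T = const ⇒ T₂ = 412 K, P₂ = 1250 kPa.
For an ideal gas ΔU = nCvΔT with Cv = (3/2)R = 12.5 J/(mol·K).
ΔU = 2.99×12.5×(412−189) = 8320 J.

8320 J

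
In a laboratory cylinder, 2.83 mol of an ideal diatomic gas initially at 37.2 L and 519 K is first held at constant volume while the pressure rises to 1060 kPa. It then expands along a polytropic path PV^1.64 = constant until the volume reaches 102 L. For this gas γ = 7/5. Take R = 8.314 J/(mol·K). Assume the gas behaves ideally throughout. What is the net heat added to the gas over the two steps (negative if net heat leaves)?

50500 J

P₁ = nRT₁/V₁ = 2.83×8.314×519/37.2 = 328 kPa.
Step 1 — Isochoric: V stays 37.2 L; P/T = const ⇒ T₂ = 1680 K, P₂ = 1060 kPa.
W = 0 (no volume change).
ΔU = nCvΔT = 2.83×20.8×(1680−519) = 68100 J.
Q = ΔU = 68100 J.
State after step 1: P = 1060 kPa, V = 37.2 L, T = 1680 K.
Step 2 — Polytropic n=1.64: T₂ = T₁(V₁/V₂)^(n−1) = 1680×(0.365)^0.64 = 879 K; P₂ = P₁(V₁/V₂)^n = 203 kPa.
W = (P₁V₁−P₂V₂)/(n−1) = (1060×37.2−203×102)/0.64 = 29300 J.
ΔU = nCvΔT = 2.83×20.8×(879−1680) = -46900 J.
Q = ΔU + W = -17600 J.
Net over both steps: W = 29300 J, Q = 50500 J, ΔU = 21200 J.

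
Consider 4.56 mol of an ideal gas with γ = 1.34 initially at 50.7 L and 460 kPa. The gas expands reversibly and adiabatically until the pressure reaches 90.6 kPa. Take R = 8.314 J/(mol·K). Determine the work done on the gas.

-23200 J

T₁ = P₁V₁/(nR) = 460×50.7/(4.56×8.314) = 615 K.
Adiabatic: T₂/T₁ = (P₂/P₁)^((γ−1)/γ) ⇒ T₂ = 615×(0.197)^0.254 = 407 K; V₂ = 170 L.
ΔU = nCvΔT = 4.56×24.5×(407−615) = -23200 J.
Q = 0 for an adiabatic process, so W = −ΔU = 23200 J.
Work done on the gas = −W_by = -23200 J.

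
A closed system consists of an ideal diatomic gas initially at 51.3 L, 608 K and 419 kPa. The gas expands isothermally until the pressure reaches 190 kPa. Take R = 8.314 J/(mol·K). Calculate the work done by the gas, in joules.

17000 J

n = P₁V₁/(RT₁) = 419×51.3/(8.314×608) = 4.25 mol.
Isothermal: T stays 608 K; PV = const ⇒ V₂ = 113 L, P₂ = 190 kPa.
W = nRT ln(V₂/V₁) = 4.25×8.314×608×ln(2.21) = 17000 J.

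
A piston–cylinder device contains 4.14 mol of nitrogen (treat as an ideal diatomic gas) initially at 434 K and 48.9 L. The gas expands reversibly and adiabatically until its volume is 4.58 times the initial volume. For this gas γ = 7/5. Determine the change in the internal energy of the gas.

-17000 J

P₁ = nRT₁/V₁ = 4.14×8.314×434/48.9 = 305 kPa.
Adiabatic: TV^(γ−1) = const ⇒ T₂ = 434×(0.218)^0.400 = 236 K; PV^γ = const ⇒ P₂ = 36.3 kPa.
For an ideal gas ΔU = nCvΔT with Cv = (5/2)R = 20.8 J/(mol·K).
ΔU = 4.14×20.8×(236−434) = -17000 J.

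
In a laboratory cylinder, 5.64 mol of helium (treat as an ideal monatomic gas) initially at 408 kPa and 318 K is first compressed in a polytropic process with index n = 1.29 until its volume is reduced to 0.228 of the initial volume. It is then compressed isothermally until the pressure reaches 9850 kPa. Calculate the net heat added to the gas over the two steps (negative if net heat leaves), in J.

V₁ = nRT₁/P₁ = 5.64×8.314×318/408 = 36.5 L.
Step 1 — Polytropic n=1.29: T₂ = T₁(V₁/V₂)^(n−1) = 318×(4.39)^0.29 = 488 K; P₂ = P₁(V₁/V₂)^n = 2750 kPa.
W = (P₁V₁−P₂V₂)/(n−1) = (408×36.5−2750×8.33)/0.29 = -27500 J.
ΔU = nCvΔT = 5.64×12.5×(488−318) = 12000 J.
Q = ΔU + W = -15600 J.
State after step 1: P = 2750 kPa, V = 8.33 L, T = 488 K.
Step 2 — Isothermal: T stays 488 K; PV = const ⇒ V₂ = 2.32 L, P₂ = 9850 kPa.
ΔU = 0 (ideal gas, T constant).
W = nRT ln(V₂/V₁) = 5.64×8.314×488×ln(0.279) = -29200 J.
Q = ΔU + W = -29200 J.
Net over both steps: W = -56800 J, Q = -44800 J, ΔU = 12000 J.

-44800 J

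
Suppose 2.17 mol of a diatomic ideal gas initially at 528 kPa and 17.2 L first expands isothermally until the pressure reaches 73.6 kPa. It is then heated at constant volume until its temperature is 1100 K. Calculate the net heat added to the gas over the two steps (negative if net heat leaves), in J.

44800 J

T₁ = P₁V₁/(nR) = 528×17.2/(2.17×8.314) = 503 K.
Step 1 — Isothermal: T stays 503 K; PV = const ⇒ V₂ = 123 L, P₂ = 73.6 kPa.
ΔU = 0 (ideal gas, T constant).
W = nRT ln(V₂/V₁) = 2.17×8.314×503×ln(7.17) = 17900 J.
Q = ΔU + W = 17900 J.
State after step 1: P = 73.6 kPa, V = 123 L, T = 503 K.
Step 2 — Isochoric: V stays 123 L; P/T = const ⇒ T₂ = 1100 K, P₂ = 161 kPa.
W = 0 (no volume change).
ΔU = nCvΔT = 2.17×20.8×(1100−503) = 26900 J.
Q = ΔU = 26900 J.
Net over both steps: W = 17900 J, Q = 44800 J, ΔU = 26900 J.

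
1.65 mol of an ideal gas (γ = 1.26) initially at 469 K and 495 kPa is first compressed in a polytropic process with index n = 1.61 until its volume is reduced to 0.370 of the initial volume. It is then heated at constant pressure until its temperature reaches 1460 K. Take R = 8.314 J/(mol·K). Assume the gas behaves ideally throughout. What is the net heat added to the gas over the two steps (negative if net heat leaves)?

51700 J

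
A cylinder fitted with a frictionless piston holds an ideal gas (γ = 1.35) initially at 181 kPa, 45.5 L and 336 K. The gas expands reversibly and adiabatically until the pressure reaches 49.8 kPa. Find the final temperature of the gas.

Adiabatic: T₂/T₁ = (P₂/P₁)^((γ−1)/γ) ⇒ T₂ = 336×(0.275)^0.259 = 240 K; V₂ = 118 L.

240 K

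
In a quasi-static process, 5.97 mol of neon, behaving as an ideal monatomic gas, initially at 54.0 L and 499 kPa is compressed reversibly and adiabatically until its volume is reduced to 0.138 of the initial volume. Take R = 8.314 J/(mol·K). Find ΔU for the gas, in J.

111000 J

T₁ = P₁V₁/(nR) = 499×54.0/(5.97×8.314) = 543 K.
Adiabatic: TV^(γ−1) = const ⇒ T₂ = 543×(7.25)^0.667 = 2030 K; PV^γ = const ⇒ P₂ = 13500 kPa.
For an ideal gas ΔU = nCvΔT with Cv = (3/2)R = 12.5 J/(mol·K).
ΔU = 5.97×12.5×(2030−543) = 111000 J.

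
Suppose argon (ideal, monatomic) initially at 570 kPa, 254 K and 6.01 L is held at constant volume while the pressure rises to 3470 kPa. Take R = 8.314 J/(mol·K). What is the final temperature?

Isochoric: V stays 6.01 L; P/T = const ⇒ T₂ = 1550 K, P₂ = 3470 kPa.

1550 K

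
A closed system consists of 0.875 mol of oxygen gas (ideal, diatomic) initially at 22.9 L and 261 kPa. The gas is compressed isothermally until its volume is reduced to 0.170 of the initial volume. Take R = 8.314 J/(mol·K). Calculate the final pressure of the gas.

T₁ = P₁V₁/(nR) = 261×22.9/(0.875×8.314) = 822 K.
Isothermal: T stays 822 K; PV = const ⇒ V₂ = 3.89 L, P₂ = 1540 kPa.

1540 kPa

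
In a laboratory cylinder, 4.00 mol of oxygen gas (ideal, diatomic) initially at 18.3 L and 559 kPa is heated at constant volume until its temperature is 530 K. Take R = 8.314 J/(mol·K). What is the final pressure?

963 kPa

T₁ = P₁V₁/(nR) = 559×18.3/(4.00×8.314) = 308 K.
Isochoric: V stays 18.3 L; P/T = const ⇒ T₂ = 530 K, P₂ = 963 kPa.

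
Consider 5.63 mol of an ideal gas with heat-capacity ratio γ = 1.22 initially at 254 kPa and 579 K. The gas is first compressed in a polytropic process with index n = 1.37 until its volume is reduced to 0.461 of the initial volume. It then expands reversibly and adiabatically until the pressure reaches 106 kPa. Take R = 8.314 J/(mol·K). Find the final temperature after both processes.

544 K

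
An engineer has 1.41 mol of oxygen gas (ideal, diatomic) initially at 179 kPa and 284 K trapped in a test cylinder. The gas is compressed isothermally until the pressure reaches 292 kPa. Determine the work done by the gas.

-1630 J

V₁ = nRT₁/P₁ = 1.41×8.314×284/179 = 18.6 L.
Isothermal: T stays 284 K; PV = const ⇒ V₂ = 11.4 L, P₂ = 292 kPa.
W = nRT ln(V₂/V₁) = 1.41×8.314×284×ln(0.613) = -1630 J.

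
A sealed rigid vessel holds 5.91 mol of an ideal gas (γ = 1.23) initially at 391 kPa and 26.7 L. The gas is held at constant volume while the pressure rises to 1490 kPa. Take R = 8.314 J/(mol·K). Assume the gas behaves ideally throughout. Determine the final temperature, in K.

810 K

T₁ = P₁V₁/(nR) = 391×26.7/(5.91×8.314) = 212 K.
Isochoric: V stays 26.7 L; P/T = const ⇒ T₂ = 810 K, P₂ = 1490 kPa.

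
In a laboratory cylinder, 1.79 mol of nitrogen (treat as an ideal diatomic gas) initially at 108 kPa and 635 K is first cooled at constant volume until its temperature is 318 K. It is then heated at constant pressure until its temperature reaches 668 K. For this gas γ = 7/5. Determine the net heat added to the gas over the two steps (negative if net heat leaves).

6440 J

V₁ = nRT₁/P₁ = 1.79×8.314×635/108 = 87.5 L.
Step 1 — Isochoric: V stays 87.5 L; P/T = const ⇒ T₂ = 318 K, P₂ = 54.1 kPa.
W = 0 (no volume change).
ΔU = nCvΔT = 1.79×20.8×(318−635) = -11800 J.
Q = ΔU = -11800 J.
State after step 1: P = 54.1 kPa, V = 87.5 L, T = 318 K.
Step 2 — Isobaric: P stays 54.1 kPa; V/T = const ⇒ T₂ = 668 K, V₂ = 184 L.
W = PΔV = 54.1×(184−87.5) kPa·L = 5210 J.
ΔU = nCvΔT = 1.79×20.8×(668−318) = 13000 J.
Q = ΔU + W = nCpΔT = 18200 J.
Net over both steps: W = 5210 J, Q = 6440 J, ΔU = 1230 J.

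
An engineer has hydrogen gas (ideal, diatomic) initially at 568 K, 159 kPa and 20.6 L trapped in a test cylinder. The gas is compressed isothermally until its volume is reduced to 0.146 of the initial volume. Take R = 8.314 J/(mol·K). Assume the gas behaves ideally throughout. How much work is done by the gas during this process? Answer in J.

-6300 J

n = P₁V₁/(RT₁) = 159×20.6/(8.314×568) = 0.694 mol.
Isothermal: T stays 568 K; PV = const ⇒ V₂ = 3.01 L, P₂ = 1090 kPa.
W = nRT ln(V₂/V₁) = 0.694×8.314×568×ln(0.146) = -6300 J.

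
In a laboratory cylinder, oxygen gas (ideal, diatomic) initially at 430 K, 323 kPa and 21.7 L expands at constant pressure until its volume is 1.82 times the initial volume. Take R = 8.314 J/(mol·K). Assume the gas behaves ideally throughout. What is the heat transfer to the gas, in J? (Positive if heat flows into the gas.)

20100 J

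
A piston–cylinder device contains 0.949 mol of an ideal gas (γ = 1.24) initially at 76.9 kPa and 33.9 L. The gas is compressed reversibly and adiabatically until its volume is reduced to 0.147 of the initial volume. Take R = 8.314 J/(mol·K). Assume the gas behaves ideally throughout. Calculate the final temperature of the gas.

T₁ = P₁V₁/(nR) = 76.9×33.9/(0.949×8.314) = 330 K.
Adiabatic: TV^(γ−1) = const ⇒ T₂ = 330×(6.80)^0.240 = 523 K; PV^γ = const ⇒ P₂ = 829 kPa.

523 K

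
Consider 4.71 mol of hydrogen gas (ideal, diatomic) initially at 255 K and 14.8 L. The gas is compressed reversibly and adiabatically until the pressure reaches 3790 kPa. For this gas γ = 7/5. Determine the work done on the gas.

15900 J

P₁ = nRT₁/V₁ = 4.71×8.314×255/14.8 = 675 kPa.
Adiabatic: T₂/T₁ = (P₂/P₁)^((γ−1)/γ) ⇒ T₂ = 255×(5.62)^0.286 = 418 K; V₂ = 4.31 L.
ΔU = nCvΔT = 4.71×20.8×(418−255) = 15900 J.
Q = 0 for an adiabatic process, so W = −ΔU = -15900 J.
Work done on the gas = −W_by = 15900 J.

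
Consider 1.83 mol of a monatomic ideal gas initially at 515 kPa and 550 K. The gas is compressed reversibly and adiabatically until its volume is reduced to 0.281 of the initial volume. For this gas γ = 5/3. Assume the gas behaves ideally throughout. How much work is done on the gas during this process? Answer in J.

V₁ = nRT₁/P₁ = 1.83×8.314×550/515 = 16.2 L.
Adiabatic: TV^(γ−1) = const ⇒ T₂ = 550×(3.56)^0.667 = 1280 K; PV^γ = const ⇒ P₂ = 4270 kPa.
ΔU = nCvΔT = 1.83×12.5×(1280−550) = 16700 J.
Q = 0 for an adiabatic process, so W = −ΔU = -16700 J.
Work done on the gas = −W_by = 16700 J.

16700 J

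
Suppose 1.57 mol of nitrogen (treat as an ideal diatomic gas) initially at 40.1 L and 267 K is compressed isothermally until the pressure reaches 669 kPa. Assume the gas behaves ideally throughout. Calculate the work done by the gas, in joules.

-7110 J

P₁ = nRT₁/V₁ = 1.57×8.314×267/40.1 = 86.9 kPa.
Isothermal: T stays 267 K; PV = const ⇒ V₂ = 5.21 L, P₂ = 669 kPa.
W = nRT ln(V₂/V₁) = 1.57×8.314×267×ln(0.130) = -7110 J.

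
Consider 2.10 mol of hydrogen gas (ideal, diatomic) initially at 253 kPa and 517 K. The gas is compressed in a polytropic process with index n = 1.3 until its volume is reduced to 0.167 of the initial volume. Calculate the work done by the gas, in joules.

V₁ = nRT₁/P₁ = 2.10×8.314×517/253 = 35.7 L.
Polytropic n=1.3: T₂ = T₁(V₁/V₂)^(n−1) = 517×(5.99)^0.30 = 884 K; P₂ = P₁(V₁/V₂)^n = 2590 kPa.
W = (P₁V₁−P₂V₂)/(n−1) = (253×35.7−2590×5.96)/0.30 = -21400 J.

-21400 J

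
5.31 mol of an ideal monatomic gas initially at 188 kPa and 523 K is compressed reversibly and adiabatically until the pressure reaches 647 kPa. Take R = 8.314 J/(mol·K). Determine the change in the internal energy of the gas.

22100 J

V₁ = nRT₁/P₁ = 5.31×8.314×523/188 = 123 L.
Adiabatic: T₂/T₁ = (P₂/P₁)^((γ−1)/γ) ⇒ T₂ = 523×(3.44)^0.400 = 857 K; V₂ = 58.5 L.
For an ideal gas ΔU = nCvΔT with Cv = (3/2)R = 12.5 J/(mol·K).
ΔU = 5.31×12.5×(857−523) = 22100 J.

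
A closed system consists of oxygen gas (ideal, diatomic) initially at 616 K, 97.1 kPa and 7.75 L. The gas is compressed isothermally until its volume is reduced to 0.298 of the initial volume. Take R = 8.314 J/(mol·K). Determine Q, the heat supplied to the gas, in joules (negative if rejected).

-911 J

n = P₁V₁/(RT₁) = 97.1×7.75/(8.314×616) = 0.147 mol.
Isothermal: T stays 616 K; PV = const ⇒ V₂ = 2.31 L, P₂ = 326 kPa.
ΔU = 0 (ideal gas, T constant).
W = nRT ln(V₂/V₁) = 0.147×8.314×616×ln(0.298) = -911 J.
Q = ΔU + W = -911 J.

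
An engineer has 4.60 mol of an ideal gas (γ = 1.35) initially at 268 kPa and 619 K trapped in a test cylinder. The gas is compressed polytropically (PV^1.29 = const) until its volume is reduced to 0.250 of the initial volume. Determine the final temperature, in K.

V₁ = nRT₁/P₁ = 4.60×8.314×619/268 = 88.3 L.
Polytropic n=1.29: T₂ = T₁(V₁/V₂)^(n−1) = 619×(4.00)^0.29 = 925 K; P₂ = P₁(V₁/V₂)^n = 1600 kPa.

925 K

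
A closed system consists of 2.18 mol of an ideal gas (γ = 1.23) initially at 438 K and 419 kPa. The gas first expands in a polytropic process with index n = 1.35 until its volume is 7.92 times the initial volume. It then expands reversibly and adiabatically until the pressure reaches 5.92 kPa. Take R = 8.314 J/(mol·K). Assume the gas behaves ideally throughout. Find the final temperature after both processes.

161 K

V₁ = nRT₁/P₁ = 2.18×8.314×438/419 = 18.9 L.
Step 1 — Polytropic n=1.35: T₂ = T₁(V₁/V₂)^(n−1) = 438×(0.126)^0.35 = 212 K; P₂ = P₁(V₁/V₂)^n = 25.6 kPa.
W = (P₁V₁−P₂V₂)/(n−1) = (419×18.9−25.6×150)/0.35 = 11700 J.
ΔU = nCvΔT = 2.18×36.1×(212−438) = -17800 J.
Q = ΔU + W = -6100 J.
State after step 1: P = 25.6 kPa, V = 150 L, T = 212 K.
Step 2 — Adiabatic: T₂/T₁ = (P₂/P₁)^((γ−1)/γ) ⇒ T₂ = 212×(0.231)^0.187 = 161 K; V₂ = 494 L.
ΔU = nCvΔT = 2.18×36.1×(161−212) = -4010 J.
Q = 0 for an adiabatic process, so W = −ΔU = 4010 J.
Net over both steps: W = 15700 J, Q = -6100 J, ΔU = -21800 J.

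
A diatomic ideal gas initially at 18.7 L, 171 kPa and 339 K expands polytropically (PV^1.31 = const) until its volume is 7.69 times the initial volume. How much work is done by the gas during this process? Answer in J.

4830 J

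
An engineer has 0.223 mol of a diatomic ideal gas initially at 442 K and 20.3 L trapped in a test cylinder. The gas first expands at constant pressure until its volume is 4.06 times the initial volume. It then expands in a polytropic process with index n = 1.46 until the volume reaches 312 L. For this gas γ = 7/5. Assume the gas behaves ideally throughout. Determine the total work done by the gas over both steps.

P₁ = nRT₁/V₁ = 0.223×8.314×442/20.3 = 40.4 kPa.
Step 1 — Isobaric: P stays 40.4 kPa; V/T = const ⇒ T₂ = 1790 K, V₂ = 82.4 L.
W = PΔV = 40.4×(82.4−20.3) kPa·L = 2510 J.
ΔU = nCvΔT = 0.223×20.8×(1790−442) = 6270 J.
Q = ΔU + W = nCpΔT = 8780 J.
State after step 1: P = 40.4 kPa, V = 82.4 L, T = 1790 K.
Step 2 — Polytropic n=1.46: T₂ = T₁(V₁/V₂)^(n−1) = 1790×(0.264)^0.46 = 973 K; P₂ = P₁(V₁/V₂)^n = 5.78 kPa.
W = (P₁V₁−P₂V₂)/(n−1) = (40.4×82.4−5.78×312)/0.46 = 3310 J.
ΔU = nCvΔT = 0.223×20.8×(973−1790) = -3810 J.
Q = ΔU + W = -497 J.
Net over both steps: W = 5820 J, Q = 8280 J, ΔU = 2460 J.

5820 J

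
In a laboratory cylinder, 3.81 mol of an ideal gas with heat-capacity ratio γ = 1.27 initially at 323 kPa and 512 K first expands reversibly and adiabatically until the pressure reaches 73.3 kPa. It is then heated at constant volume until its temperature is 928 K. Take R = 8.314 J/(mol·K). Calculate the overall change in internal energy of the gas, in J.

V₁ = nRT₁/P₁ = 3.81×8.314×512/323 = 50.2 L.
Step 1 — Adiabatic: T₂/T₁ = (P₂/P₁)^((γ−1)/γ) ⇒ T₂ = 512×(0.227)^0.213 = 374 K; V₂ = 161 L.
ΔU = nCvΔT = 3.81×30.8×(374−512) = -16200 J.
Q = 0 for an adiabatic process, so W = −ΔU = 16200 J.
State after step 1: P = 73.3 kPa, V = 161 L, T = 374 K.
Step 2 — Isochoric: V stays 161 L; P/T = const ⇒ T₂ = 928 K, P₂ = 182 kPa.
W = 0 (no volume change).
ΔU = nCvΔT = 3.81×30.8×(928−374) = 65000 J.
Q = ΔU = 65000 J.
Net over both steps: W = 16200 J, Q = 65000 J, ΔU = 48800 J.

48800 J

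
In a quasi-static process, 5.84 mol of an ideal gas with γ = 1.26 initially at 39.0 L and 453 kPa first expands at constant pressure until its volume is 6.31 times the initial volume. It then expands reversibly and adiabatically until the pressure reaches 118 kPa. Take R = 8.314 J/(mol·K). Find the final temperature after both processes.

T₁ = P₁V₁/(nR) = 453×39.0/(5.84×8.314) = 364 K.
Step 1 — Isobaric: P stays 453 kPa; V/T = const ⇒ T₂ = 2300 K, V₂ = 246 L.
W = PΔV = 453×(246−39.0) kPa·L = 93800 J.
ΔU = nCvΔT = 5.84×32.0×(2300−364) = 361000 J.
Q = ΔU + W = nCpΔT = 455000 J.
State after step 1: P = 453 kPa, V = 246 L, T = 2300 K.
Step 2 — Adiabatic: T₂/T₁ = (P₂/P₁)^((γ−1)/γ) ⇒ T₂ = 2300×(0.260)^0.206 = 1740 K; V₂ = 716 L.
ΔU = nCvΔT = 5.84×32.0×(1740−2300) = -104000 J.
Q = 0 for an adiabatic process, so W = −ΔU = 104000 J.
Net over both steps: W = 198000 J, Q = 455000 J, ΔU = 257000 J.

1740 K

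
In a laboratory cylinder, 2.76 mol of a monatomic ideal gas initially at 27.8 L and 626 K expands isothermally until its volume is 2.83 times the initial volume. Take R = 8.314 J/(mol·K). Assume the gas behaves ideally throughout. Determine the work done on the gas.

P₁ = nRT₁/V₁ = 2.76×8.314×626/27.8 = 517 kPa.
Isothermal: T stays 626 K; PV = const ⇒ V₂ = 78.7 L, P₂ = 183 kPa.
W = nRT ln(V₂/V₁) = 2.76×8.314×626×ln(2.83) = 14900 J.
Work done on the gas = −W_by = -14900 J.

-14900 J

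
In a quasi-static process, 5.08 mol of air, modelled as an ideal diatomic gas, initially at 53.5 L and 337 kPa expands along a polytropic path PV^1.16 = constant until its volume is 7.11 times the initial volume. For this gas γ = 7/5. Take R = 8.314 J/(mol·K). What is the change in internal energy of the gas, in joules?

-12100 J

T₁ = P₁V₁/(nR) = 337×53.5/(5.08×8.314) = 427 K.
Polytropic n=1.16: T₂ = T₁(V₁/V₂)^(n−1) = 427×(0.141)^0.16 = 312 K; P₂ = P₁(V₁/V₂)^n = 34.6 kPa.
For an ideal gas ΔU = nCvΔT with Cv = (5/2)R = 20.8 J/(mol·K).
ΔU = 5.08×20.8×(312−427) = -12100 J.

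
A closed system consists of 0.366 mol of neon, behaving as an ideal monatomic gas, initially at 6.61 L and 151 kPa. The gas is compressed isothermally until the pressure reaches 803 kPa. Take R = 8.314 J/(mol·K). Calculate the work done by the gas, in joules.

T₁ = P₁V₁/(nR) = 151×6.61/(0.366×8.314) = 328 K.
Isothermal: T stays 328 K; PV = const ⇒ V₂ = 1.24 L, P₂ = 803 kPa.
W = nRT ln(V₂/V₁) = 0.366×8.314×328×ln(0.188) = -1670 J.

-1670 J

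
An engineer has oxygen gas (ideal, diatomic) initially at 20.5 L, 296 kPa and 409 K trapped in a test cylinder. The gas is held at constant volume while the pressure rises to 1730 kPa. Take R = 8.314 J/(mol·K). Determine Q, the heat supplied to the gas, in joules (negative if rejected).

73500 J

n = P₁V₁/(RT₁) = 296×20.5/(8.314×409) = 1.78 mol.
Isochoric: V stays 20.5 L; P/T = const ⇒ T₂ = 2390 K, P₂ = 1730 kPa.
W = 0 (no volume change).
ΔU = nCvΔT = 1.78×20.8×(2390−409) = 73500 J.
Q = ΔU = 73500 J.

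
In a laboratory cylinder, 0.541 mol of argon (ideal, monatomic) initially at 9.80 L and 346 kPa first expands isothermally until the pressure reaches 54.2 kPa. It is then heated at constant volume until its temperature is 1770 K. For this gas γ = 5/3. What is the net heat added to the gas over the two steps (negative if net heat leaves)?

13100 J

T₁ = P₁V₁/(nR) = 346×9.80/(0.541×8.314) = 754 K.
Step 1 — Isothermal: T stays 754 K; PV = const ⇒ V₂ = 62.6 L, P₂ = 54.2 kPa.
ΔU = 0 (ideal gas, T constant).
W = nRT ln(V₂/V₁) = 0.541×8.314×754×ln(6.38) = 6290 J.
Q = ΔU + W = 6290 J.
State after step 1: P = 54.2 kPa, V = 62.6 L, T = 754 K.
Step 2 — Isochoric: V stays 62.6 L; P/T = const ⇒ T₂ = 1770 K, P₂ = 127 kPa.
W = 0 (no volume change).
ΔU = nCvΔT = 0.541×12.5×(1770−754) = 6860 J.
Q = ΔU = 6860 J.
Net over both steps: W = 6290 J, Q = 13100 J, ΔU = 6860 J.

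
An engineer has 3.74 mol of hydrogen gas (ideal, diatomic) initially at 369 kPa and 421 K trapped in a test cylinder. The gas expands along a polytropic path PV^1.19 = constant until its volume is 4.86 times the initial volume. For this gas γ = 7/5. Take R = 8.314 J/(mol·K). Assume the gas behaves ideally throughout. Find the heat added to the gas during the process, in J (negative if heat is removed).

V₁ = nRT₁/P₁ = 3.74×8.314×421/369 = 35.5 L.
Polytropic n=1.19: T₂ = T₁(V₁/V₂)^(n−1) = 421×(0.206)^0.19 = 312 K; P₂ = P₁(V₁/V₂)^n = 56.2 kPa.
W = (P₁V₁−P₂V₂)/(n−1) = (369×35.5−56.2×172)/0.19 = 17900 J.
ΔU = nCvΔT = 3.74×20.8×(312−421) = -8490 J.
Q = ΔU + W = 9390 J.

9390 J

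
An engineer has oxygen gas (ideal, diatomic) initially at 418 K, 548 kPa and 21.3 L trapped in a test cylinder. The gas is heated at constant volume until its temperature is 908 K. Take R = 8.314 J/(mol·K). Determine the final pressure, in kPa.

Isochoric: V stays 21.3 L; P/T = const ⇒ T₂ = 908 K, P₂ = 1190 kPa.

1190 kPa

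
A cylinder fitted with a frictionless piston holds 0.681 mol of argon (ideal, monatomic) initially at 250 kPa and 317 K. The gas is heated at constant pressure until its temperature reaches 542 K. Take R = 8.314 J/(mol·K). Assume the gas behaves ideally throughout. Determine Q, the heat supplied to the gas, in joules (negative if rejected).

V₁ = nRT₁/P₁ = 0.681×8.314×317/250 = 7.18 L.
Isobaric: P stays 250 kPa; V/T = const ⇒ T₂ = 542 K, V₂ = 12.3 L.
W = PΔV = 250×(12.3−7.18) kPa·L = 1270 J.
ΔU = nCvΔT = 0.681×12.5×(542−317) = 1910 J.
Q = ΔU + W = nCpΔT = 3180 J.

3180 J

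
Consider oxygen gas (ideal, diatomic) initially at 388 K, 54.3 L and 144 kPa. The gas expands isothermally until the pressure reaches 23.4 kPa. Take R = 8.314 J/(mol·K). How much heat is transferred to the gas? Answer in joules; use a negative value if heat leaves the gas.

14200 J

n = P₁V₁/(RT₁) = 144×54.3/(8.314×388) = 2.42 mol.
Isothermal: T stays 388 K; PV = const ⇒ V₂ = 334 L, P₂ = 23.4 kPa.
ΔU = 0 (ideal gas, T constant).
W = nRT ln(V₂/V₁) = 2.42×8.314×388×ln(6.15) = 14200 J.
Q = ΔU + W = 14200 J.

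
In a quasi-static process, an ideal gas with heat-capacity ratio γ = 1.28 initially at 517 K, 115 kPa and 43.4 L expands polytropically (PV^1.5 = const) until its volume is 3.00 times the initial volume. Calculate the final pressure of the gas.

22.1 kPa

Polytropic n=1.5: T₂ = T₁(V₁/V₂)^(n−1) = 517×(0.333)^0.50 = 298 K; P₂ = P₁(V₁/V₂)^n = 22.1 kPa.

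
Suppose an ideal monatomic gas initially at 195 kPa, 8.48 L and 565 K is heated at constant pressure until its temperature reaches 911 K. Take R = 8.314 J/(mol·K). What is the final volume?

Isobaric: P stays 195 kPa; V/T = const ⇒ T₂ = 911 K, V₂ = 13.7 L.

13.7 L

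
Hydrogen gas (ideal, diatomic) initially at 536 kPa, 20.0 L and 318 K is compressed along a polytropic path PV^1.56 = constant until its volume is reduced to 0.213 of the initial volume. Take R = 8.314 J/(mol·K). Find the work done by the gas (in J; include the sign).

n = P₁V₁/(RT₁) = 536×20.0/(8.314×318) = 4.05 mol.
Polytropic n=1.56: T₂ = T₁(V₁/V₂)^(n−1) = 318×(4.69)^0.56 = 756 K; P₂ = P₁(V₁/V₂)^n = 5980 kPa.
W = (P₁V₁−P₂V₂)/(n−1) = (536×20.0−5980×4.26)/0.56 = -26400 J.

-26400 J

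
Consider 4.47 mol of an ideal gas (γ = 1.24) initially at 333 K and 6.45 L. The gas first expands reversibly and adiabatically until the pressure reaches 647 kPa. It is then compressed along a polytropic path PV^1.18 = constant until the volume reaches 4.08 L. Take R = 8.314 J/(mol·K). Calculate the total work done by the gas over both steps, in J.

-5340 J

P₁ = nRT₁/V₁ = 4.47×8.314×333/6.45 = 1920 kPa.
Step 1 — Adiabatic: T₂/T₁ = (P₂/P₁)^((γ−1)/γ) ⇒ T₂ = 333×(0.337)^0.194 = 270 K; V₂ = 15.5 L.
ΔU = nCvΔT = 4.47×34.6×(270−333) = -9780 J.
Q = 0 for an adiabatic process, so W = −ΔU = 9780 J.
State after step 1: P = 647 kPa, V = 15.5 L, T = 270 K.
Step 2 — Polytropic n=1.18: T₂ = T₁(V₁/V₂)^(n−1) = 270×(3.80)^0.18 = 343 K; P₂ = P₁(V₁/V₂)^n = 3130 kPa.
W = (P₁V₁−P₂V₂)/(n−1) = (647×15.5−3130×4.08)/0.18 = -15100 J.
ΔU = nCvΔT = 4.47×34.6×(343−270) = 11300 J.
Q = ΔU + W = -3780 J.
Net over both steps: W = -5340 J, Q = -3780 J, ΔU = 1560 J.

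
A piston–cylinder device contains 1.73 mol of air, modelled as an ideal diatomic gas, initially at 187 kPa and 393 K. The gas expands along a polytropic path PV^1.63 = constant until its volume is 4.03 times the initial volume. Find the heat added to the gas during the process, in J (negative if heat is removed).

V₁ = nRT₁/P₁ = 1.73×8.314×393/187 = 30.2 L.
Polytropic n=1.63: T₂ = T₁(V₁/V₂)^(n−1) = 393×(0.248)^0.63 = 163 K; P₂ = P₁(V₁/V₂)^n = 19.3 kPa.
W = (P₁V₁−P₂V₂)/(n−1) = (187×30.2−19.3×122)/0.63 = 5240 J.
ΔU = nCvΔT = 1.73×20.8×(163−393) = -8260 J.
Q = ΔU + W = -3020 J.

-3020 J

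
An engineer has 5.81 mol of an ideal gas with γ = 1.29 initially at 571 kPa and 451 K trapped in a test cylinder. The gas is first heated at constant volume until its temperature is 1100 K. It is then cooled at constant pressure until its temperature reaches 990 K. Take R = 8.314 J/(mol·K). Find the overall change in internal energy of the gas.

V₁ = nRT₁/P₁ = 5.81×8.314×451/571 = 38.2 L.
Step 1 — Isochoric: V stays 38.2 L; P/T = const ⇒ T₂ = 1100 K, P₂ = 1390 kPa.
W = 0 (no volume change).
ΔU = nCvΔT = 5.81×28.7×(1100−451) = 108000 J.
Q = ΔU = 108000 J.
State after step 1: P = 1390 kPa, V = 38.2 L, T = 1100 K.
Step 2 — Isobaric: P stays 1390 kPa; V/T = const ⇒ T₂ = 990 K, V₂ = 34.3 L.
W = PΔV = 1390×(34.3−38.2) kPa·L = -5310 J.
ΔU = nCvΔT = 5.81×28.7×(990−1100) = -18300 J.
Q = ΔU + W = nCpΔT = -23600 J.
Net over both steps: W = -5310 J, Q = 84500 J, ΔU = 89800 J.

89800 J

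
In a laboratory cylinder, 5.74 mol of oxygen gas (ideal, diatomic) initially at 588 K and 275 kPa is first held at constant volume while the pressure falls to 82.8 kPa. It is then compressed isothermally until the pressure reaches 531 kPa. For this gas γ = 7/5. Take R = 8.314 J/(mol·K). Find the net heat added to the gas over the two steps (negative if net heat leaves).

-64700 J

V₁ = nRT₁/P₁ = 5.74×8.314×588/275 = 102 L.
Step 1 — Isochoric: V stays 102 L; P/T = const ⇒ T₂ = 177 K, P₂ = 82.8 kPa.
W = 0 (no volume change).
ΔU = nCvΔT = 5.74×20.8×(177−588) = -49000 J.
Q = ΔU = -49000 J.
State after step 1: P = 82.8 kPa, V = 102 L, T = 177 K.
Step 2 — Isothermal: T stays 177 K; PV = const ⇒ V₂ = 15.9 L, P₂ = 531 kPa.
ΔU = 0 (ideal gas, T constant).
W = nRT ln(V₂/V₁) = 5.74×8.314×177×ln(0.156) = -15700 J.
Q = ΔU + W = -15700 J.
Net over both steps: W = -15700 J, Q = -64700 J, ΔU = -49000 J.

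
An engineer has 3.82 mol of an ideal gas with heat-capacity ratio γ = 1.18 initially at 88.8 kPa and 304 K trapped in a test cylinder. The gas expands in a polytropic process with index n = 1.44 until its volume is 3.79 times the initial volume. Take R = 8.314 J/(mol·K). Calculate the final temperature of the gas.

169 K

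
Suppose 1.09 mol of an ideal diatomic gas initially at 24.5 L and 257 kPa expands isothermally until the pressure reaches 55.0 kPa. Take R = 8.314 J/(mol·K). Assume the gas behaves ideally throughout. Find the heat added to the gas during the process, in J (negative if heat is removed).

T₁ = P₁V₁/(nR) = 257×24.5/(1.09×8.314) = 695 K.
Isothermal: T stays 695 K; PV = const ⇒ V₂ = 114 L, P₂ = 55.0 kPa.
ΔU = 0 (ideal gas, T constant).
W = nRT ln(V₂/V₁) = 1.09×8.314×695×ln(4.67) = 9710 J.
Q = ΔU + W = 9710 J.

9710 J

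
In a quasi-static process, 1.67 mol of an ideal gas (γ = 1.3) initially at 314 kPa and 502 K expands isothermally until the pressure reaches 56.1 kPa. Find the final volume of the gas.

124 L

V₁ = nRT₁/P₁ = 1.67×8.314×502/314 = 22.2 L.
Isothermal: T stays 502 K; PV = const ⇒ V₂ = 124 L, P₂ = 56.1 kPa.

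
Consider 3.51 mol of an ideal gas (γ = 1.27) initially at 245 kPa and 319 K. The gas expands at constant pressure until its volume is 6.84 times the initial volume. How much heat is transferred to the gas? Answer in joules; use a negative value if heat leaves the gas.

V₁ = nRT₁/P₁ = 3.51×8.314×319/245 = 38.0 L.
Isobaric: P stays 245 kPa; V/T = const ⇒ T₂ = 2180 K, V₂ = 260 L.
W = PΔV = 245×(260−38.0) kPa·L = 54400 J.
ΔU = nCvΔT = 3.51×30.8×(2180−319) = 201000 J.
Q = ΔU + W = nCpΔT = 256000 J.

256000 J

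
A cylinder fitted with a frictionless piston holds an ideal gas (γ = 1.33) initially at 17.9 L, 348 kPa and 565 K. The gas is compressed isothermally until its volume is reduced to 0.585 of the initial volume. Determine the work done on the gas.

3340 J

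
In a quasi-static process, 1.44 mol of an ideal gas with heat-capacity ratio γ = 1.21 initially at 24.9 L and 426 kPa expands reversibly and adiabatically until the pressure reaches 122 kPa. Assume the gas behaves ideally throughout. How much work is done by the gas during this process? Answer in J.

T₁ = P₁V₁/(nR) = 426×24.9/(1.44×8.314) = 886 K.
Adiabatic: T₂/T₁ = (P₂/P₁)^((γ−1)/γ) ⇒ T₂ = 886×(0.286)^0.174 = 713 K; V₂ = 70.0 L.
ΔU = nCvΔT = 1.44×39.6×(713−886) = -9850 J.
Q = 0 for an adiabatic process, so W = −ΔU = 9850 J.

9850 J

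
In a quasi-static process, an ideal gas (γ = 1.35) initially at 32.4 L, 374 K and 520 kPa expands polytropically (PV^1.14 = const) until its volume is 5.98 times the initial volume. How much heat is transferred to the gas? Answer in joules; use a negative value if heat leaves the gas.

n = P₁V₁/(RT₁) = 520×32.4/(8.314×374) = 5.42 mol.
Polytropic n=1.14: T₂ = T₁(V₁/V₂)^(n−1) = 374×(0.167)^0.14 = 291 K; P₂ = P₁(V₁/V₂)^n = 67.7 kPa.
W = (P₁V₁−P₂V₂)/(n−1) = (520×32.4−67.7×194)/0.14 = 26700 J.
ΔU = nCvΔT = 5.42×23.8×(291−374) = -10700 J.
Q = ΔU + W = 16000 J.

16000 J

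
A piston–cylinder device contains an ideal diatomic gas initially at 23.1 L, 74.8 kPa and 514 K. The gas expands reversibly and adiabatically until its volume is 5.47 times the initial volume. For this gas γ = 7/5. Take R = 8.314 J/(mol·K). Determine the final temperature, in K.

Adiabatic: TV^(γ−1) = const ⇒ T₂ = 514×(0.183)^0.400 = 260 K; PV^γ = const ⇒ P₂ = 6.93 kPa.

260 K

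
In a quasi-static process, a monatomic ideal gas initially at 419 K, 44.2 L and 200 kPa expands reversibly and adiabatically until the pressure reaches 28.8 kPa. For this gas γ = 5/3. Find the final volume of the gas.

Adiabatic: T₂/T₁ = (P₂/P₁)^((γ−1)/γ) ⇒ T₂ = 419×(0.144)^0.400 = 193 K; V₂ = 141 L.

141 L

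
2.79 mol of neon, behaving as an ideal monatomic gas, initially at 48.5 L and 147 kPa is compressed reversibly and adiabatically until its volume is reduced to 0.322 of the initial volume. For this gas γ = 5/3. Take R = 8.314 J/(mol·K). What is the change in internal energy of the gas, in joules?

12100 J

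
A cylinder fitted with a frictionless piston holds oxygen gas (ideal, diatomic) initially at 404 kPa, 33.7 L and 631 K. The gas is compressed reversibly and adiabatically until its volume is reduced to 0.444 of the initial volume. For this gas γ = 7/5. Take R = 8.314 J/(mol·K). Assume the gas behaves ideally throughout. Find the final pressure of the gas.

1260 kPa

Adiabatic: TV^(γ−1) = const ⇒ T₂ = 631×(2.25)^0.400 = 873 K; PV^γ = const ⇒ P₂ = 1260 kPa.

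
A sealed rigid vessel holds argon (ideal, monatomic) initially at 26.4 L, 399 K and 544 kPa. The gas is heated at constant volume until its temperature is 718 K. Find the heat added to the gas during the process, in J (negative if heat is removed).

n = P₁V₁/(RT₁) = 544×26.4/(8.314×399) = 4.33 mol.
Isochoric: V stays 26.4 L; P/T = const ⇒ T₂ = 718 K, P₂ = 979 kPa.
W = 0 (no volume change).
ΔU = nCvΔT = 4.33×12.5×(718−399) = 17200 J.
Q = ΔU = 17200 J.

17200 J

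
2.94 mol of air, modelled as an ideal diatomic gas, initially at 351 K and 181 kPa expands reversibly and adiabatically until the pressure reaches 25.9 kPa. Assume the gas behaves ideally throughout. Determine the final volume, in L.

190 L

V₁ = nRT₁/P₁ = 2.94×8.314×351/181 = 47.4 L.
Adiabatic: T₂/T₁ = (P₂/P₁)^((γ−1)/γ) ⇒ T₂ = 351×(0.143)^0.286 = 201 K; V₂ = 190 L.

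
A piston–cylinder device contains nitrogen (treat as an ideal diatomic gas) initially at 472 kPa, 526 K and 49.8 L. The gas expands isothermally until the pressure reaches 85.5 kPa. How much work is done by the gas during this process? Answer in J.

40200 J

n = P₁V₁/(RT₁) = 472×49.8/(8.314×526) = 5.37 mol.
Isothermal: T stays 526 K; PV = const ⇒ V₂ = 275 L, P₂ = 85.5 kPa.
W = nRT ln(V₂/V₁) = 5.37×8.314×526×ln(5.52) = 40200 J.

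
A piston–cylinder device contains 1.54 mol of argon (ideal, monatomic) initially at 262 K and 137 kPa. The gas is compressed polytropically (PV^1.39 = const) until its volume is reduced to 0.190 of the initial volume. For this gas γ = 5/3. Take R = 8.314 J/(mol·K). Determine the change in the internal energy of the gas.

4580 J

V₁ = nRT₁/P₁ = 1.54×8.314×262/137 = 24.5 L.
Polytropic n=1.39: T₂ = T₁(V₁/V₂)^(n−1) = 262×(5.26)^0.39 = 501 K; P₂ = P₁(V₁/V₂)^n = 1380 kPa.
For an ideal gas ΔU = nCvΔT with Cv = (3/2)R = 12.5 J/(mol·K).
ΔU = 1.54×12.5×(501−262) = 4580 J.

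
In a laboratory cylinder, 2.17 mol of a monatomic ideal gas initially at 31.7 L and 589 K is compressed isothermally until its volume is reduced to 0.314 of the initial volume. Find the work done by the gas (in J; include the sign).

P₁ = nRT₁/V₁ = 2.17×8.314×589/31.7 = 335 kPa.
Isothermal: T stays 589 K; PV = const ⇒ V₂ = 9.95 L, P₂ = 1070 kPa.
W = nRT ln(V₂/V₁) = 2.17×8.314×589×ln(0.314) = -12300 J.

-12300 J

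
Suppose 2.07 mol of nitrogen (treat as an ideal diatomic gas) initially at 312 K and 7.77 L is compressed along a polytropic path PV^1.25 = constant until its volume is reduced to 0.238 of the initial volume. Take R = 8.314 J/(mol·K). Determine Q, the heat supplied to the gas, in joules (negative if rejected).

P₁ = nRT₁/V₁ = 2.07×8.314×312/7.77 = 691 kPa.
Polytropic n=1.25: T₂ = T₁(V₁/V₂)^(n−1) = 312×(4.20)^0.25 = 447 K; P₂ = P₁(V₁/V₂)^n = 4160 kPa.
W = (P₁V₁−P₂V₂)/(n−1) = (691×7.77−4160×1.85)/0.25 = -9270 J.
ΔU = nCvΔT = 2.07×20.8×(447−312) = 5800 J.
Q = ΔU + W = -3480 J.

-3480 J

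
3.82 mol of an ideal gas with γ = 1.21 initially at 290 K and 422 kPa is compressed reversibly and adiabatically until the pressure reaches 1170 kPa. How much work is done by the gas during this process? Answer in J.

V₁ = nRT₁/P₁ = 3.82×8.314×290/422 = 21.8 L.
Adiabatic: T₂/T₁ = (P₂/P₁)^((γ−1)/γ) ⇒ T₂ = 290×(2.77)^0.174 = 346 K; V₂ = 9.40 L.
ΔU = nCvΔT = 3.82×39.6×(346−290) = 8490 J.
Q = 0 for an adiabatic process, so W = −ΔU = -8490 J.

-8490 J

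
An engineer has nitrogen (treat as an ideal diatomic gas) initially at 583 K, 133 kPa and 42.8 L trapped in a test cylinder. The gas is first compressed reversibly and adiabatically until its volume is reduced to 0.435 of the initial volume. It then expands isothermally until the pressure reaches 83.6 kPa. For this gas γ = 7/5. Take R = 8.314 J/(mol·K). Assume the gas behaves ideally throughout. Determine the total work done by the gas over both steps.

7320 J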